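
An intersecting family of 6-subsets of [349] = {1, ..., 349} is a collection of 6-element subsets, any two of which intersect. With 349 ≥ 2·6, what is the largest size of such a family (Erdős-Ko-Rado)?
max |F| = C(348, 5) = 41321978664

The Erdős-Ko-Rado theorem states: for n ≥ 2k, an intersecting family of k-subsets of an n-element set has size at most C(n − 1, k − 1), with equality for 'star' families {A ⊆ [n] : |A| = k, i ∈ A} (fix an element i). For n = 349, k = 6: C(348, 5) = 41321978664.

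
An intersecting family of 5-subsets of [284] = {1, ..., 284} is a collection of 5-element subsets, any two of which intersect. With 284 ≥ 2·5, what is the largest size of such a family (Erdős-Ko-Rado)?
max |F| = C(283, 4) = 261630670

The Erdős-Ko-Rado theorem states: for n ≥ 2k, an intersecting family of k-subsets of an n-element set has size at most C(n − 1, k − 1), with equality for 'star' families {A ⊆ [n] : |A| = k, i ∈ A} (fix an element i). For n = 284, k = 5: C(283, 4) = 261630670.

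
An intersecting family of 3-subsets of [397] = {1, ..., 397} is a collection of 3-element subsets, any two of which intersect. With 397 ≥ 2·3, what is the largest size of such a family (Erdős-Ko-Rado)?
max |F| = C(396, 2) = 78210

Erdős-Ko-Rado (1961): when n ≥ 2k, max |F| = C(n−1, k−1). The bound is attained by the star {A : i ∈ A} for any fixed i ∈ [n]. Here C(397−1, 3−1) = C(396, 2) = 78210.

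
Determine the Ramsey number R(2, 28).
R(2, 28) = 28

R(2, k) = k for all k ≥ 2: in a 2-colouring of K_k, either some edge is red (a red K_2) or all edges are blue (a blue K_k). And K_{27} coloured all-blue has no blue K_28, so R(2, 28) > 27. Hence R(2, 28) = 28.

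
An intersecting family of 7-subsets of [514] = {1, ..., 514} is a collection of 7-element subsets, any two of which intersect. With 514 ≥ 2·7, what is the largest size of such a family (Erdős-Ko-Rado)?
max |F| = C(513, 6) = 24582576566016

The Erdős-Ko-Rado theorem states: for n ≥ 2k, an intersecting family of k-subsets of an n-element set has size at most C(n − 1, k − 1), with equality for 'star' families {A ⊆ [n] : |A| = k, i ∈ A} (fix an element i). For n = 514, k = 7: C(513, 6) = 24582576566016.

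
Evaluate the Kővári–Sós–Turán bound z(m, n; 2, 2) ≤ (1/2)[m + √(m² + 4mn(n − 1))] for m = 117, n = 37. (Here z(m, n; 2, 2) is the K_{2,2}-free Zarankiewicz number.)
z(117, 37; 2, 2) ≤ (1/2)[117 + √(117² + 4·117·37·36)] = (1/2)[117 + √637065] = 457.5818

Kővári–Sós–Turán: let r_1, ..., r_117 be the row sums and z = Σ r_i the total number of 1s. Each pair of columns can share at most one row with both entries 1 (else a 2×2 all-ones block appears), so Σ_i C(r_i, 2) ≤ C(37, 2) = 666. By convexity Σ_i C(r_i, 2) ≥ 117·C(z/117, 2) = z(z − 117)/(2·117), giving z² − 117z − 117·37·36 ≤ 0 and hence z ≤ (1/2)[117 + √(13689 + 4·155844)] = (1/2)[117 + √637065] ≈ (1/2)(117 + 798.1635) = 457.5818.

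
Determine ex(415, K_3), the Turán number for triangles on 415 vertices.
ex(415, K_3) = ⌊415^2/4⌋ = 43056

Mantel (1907): a triangle-free graph on n vertices has at most ⌊n^2/4⌋ edges, with equality for the complete bipartite graph K_{⌊n/2⌋, ⌈n/2⌉}. For n = 415: ⌊415^2/4⌋ = ⌊172225/4⌋ = 43056. The extremal graph is K_{207, 208}, which has 207·208 = 43056 edges.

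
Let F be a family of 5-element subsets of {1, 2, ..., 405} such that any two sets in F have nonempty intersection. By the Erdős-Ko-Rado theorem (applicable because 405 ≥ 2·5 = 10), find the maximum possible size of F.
max |F| = C(404, 4) = 1093567501

The Erdős-Ko-Rado theorem states: for n ≥ 2k, an intersecting family of k-subsets of an n-element set has size at most C(n − 1, k − 1), with equality for 'star' families {A ⊆ [n] : |A| = k, i ∈ A} (fix an element i). For n = 405, k = 5: C(404, 4) = 1093567501.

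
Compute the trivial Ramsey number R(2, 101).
R(2, 101) = 101

R(2, k) = k for all k ≥ 2: in a 2-colouring of K_k, either some edge is red (a red K_2) or all edges are blue (a blue K_k). And K_{100} coloured all-blue has no blue K_101, so R(2, 101) > 100. Hence R(2, 101) = 101.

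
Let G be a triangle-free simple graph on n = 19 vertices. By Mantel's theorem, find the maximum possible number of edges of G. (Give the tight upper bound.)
ex(19, K_3) = ⌊19^2/4⌋ = 90

Mantel (1907): a triangle-free graph on n vertices has at most ⌊n^2/4⌋ edges, with equality for the complete bipartite graph K_{⌊n/2⌋, ⌈n/2⌉}. For n = 19: ⌊19^2/4⌋ = ⌊361/4⌋ = 90. The extremal graph is K_{9, 10}, which has 9·10 = 90 edges.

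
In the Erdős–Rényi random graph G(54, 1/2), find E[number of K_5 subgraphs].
E[# K_5] = C(54, 5) · (1/2)^C(5, 2) = 3162510 / 2^10 = 1581255/512 ≈ 3088.388672

For each 5-subset S of vertices (there are C(54, 5) = 3162510 such S), let X_S = 1 if S induces a K_5 (all C(5, 2) = 10 edges present). Then P(X_S = 1) = (1/2)^10 = 1/1024. By linearity of expectation, E[# K_5] = C(54, 5) · (1/2)^10 = 3162510 / 1024 = 1581255/512 ≈ 3088.388672.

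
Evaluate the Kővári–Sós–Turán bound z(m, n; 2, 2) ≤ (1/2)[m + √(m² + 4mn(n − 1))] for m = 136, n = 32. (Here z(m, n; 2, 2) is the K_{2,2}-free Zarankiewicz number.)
z(136, 32; 2, 2) ≤ (1/2)[136 + √(136² + 4·136·32·31)] = (1/2)[136 + √558144] = 441.5452

Kővári–Sós–Turán: let r_1, ..., r_136 be the row sums and z = Σ r_i the total number of 1s. Each pair of columns can share at most one row with both entries 1 (else a 2×2 all-ones block appears), so Σ_i C(r_i, 2) ≤ C(32, 2) = 496. By convexity Σ_i C(r_i, 2) ≥ 136·C(z/136, 2) = z(z − 136)/(2·136), giving z² − 136z − 136·32·31 ≤ 0 and hence z ≤ (1/2)[136 + √(18496 + 4·134912)] = (1/2)[136 + √558144] ≈ (1/2)(136 + 747.0904) = 441.5452.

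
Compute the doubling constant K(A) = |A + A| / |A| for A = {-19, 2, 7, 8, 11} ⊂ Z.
K = |A + A| / |A| = 15/5 = 3

Enumerate A + A = {a + b : a, b ∈ A}. With |A| = 5, there are |A|^2 = 25 ordered sum pairs; collecting distinct values, A + A = {-38, -17, -12, -11, -8, 4, 9, 10, 13, 14, 15, 16, 18, 19, 22}, so |A + A| = 15. Thus K = 15/5 = 3. For comparison, the minimum possible |A + A| over all 5-element sets is 2·5 − 1 = 9 (so min K = 9/5), attained only by arithmetic progressions.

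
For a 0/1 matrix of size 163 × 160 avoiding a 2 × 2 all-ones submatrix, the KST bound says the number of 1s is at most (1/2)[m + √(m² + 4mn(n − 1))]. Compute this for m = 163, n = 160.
z(163, 160; 2, 2) ≤ (1/2)[163 + √(163² + 4·163·160·159)] = (1/2)[163 + √16613449] = 2119.4799

Kővári–Sós–Turán: let r_1, ..., r_163 be the row sums and z = Σ r_i the total number of 1s. Each pair of columns can share at most one row with both entries 1 (else a 2×2 all-ones block appears), so Σ_i C(r_i, 2) ≤ C(160, 2) = 12720. By convexity Σ_i C(r_i, 2) ≥ 163·C(z/163, 2) = z(z − 163)/(2·163), giving z² − 163z − 163·160·159 ≤ 0 and hence z ≤ (1/2)[163 + √(26569 + 4·4146720)] = (1/2)[163 + √16613449] ≈ (1/2)(163 + 4075.9599) = 2119.4799.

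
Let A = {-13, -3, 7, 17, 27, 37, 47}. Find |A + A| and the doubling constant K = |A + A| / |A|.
K = |A + A| / |A| = 13/7

Enumerate A + A = {a + b : a, b ∈ A}. With |A| = 7, there are |A|^2 = 49 ordered sum pairs; collecting distinct values, A + A = {-26, -16, -6, 4, 14, 24, 34, 44, 54, 64, 74, 84, 94}, so |A + A| = 13. Thus K = 13/7. Here |A + A| = 2|A| − 1 = 13, the minimum possible — so K = 13/7 is minimal, which holds iff A is an arithmetic progression.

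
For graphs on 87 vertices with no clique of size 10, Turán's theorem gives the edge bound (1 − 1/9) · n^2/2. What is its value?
Turán density bound = (8/9) · 87^2/2 = 3364

Turán's theorem: ex(n, K_{r+1}) is achieved by the complete r-partite Turán graph T(n, r) with parts as balanced as possible, and is at most (1 − 1/r) · n^2/2. For r = 9, n = 87: the density bound is (8/9) · 7569/2 = 3364. The integer-valued extremum is e(T(87, 9)) = 3363, which is strictly less than the density bound 3364 since 9 ∤ 87 (the parts of T(87, 9) cannot all be equal).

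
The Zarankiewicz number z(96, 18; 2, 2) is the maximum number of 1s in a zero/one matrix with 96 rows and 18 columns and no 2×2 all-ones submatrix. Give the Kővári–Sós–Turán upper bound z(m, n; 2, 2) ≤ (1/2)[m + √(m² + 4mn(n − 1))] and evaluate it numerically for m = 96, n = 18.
z(96, 18; 2, 2) ≤ (1/2)[96 + √(96² + 4·96·18·17)] = (1/2)[96 + √126720] = 225.9888

Kővári–Sós–Turán: let r_1, ..., r_96 be the row sums and z = Σ r_i the total number of 1s. Each pair of columns can share at most one row with both entries 1 (else a 2×2 all-ones block appears), so Σ_i C(r_i, 2) ≤ C(18, 2) = 153. By convexity Σ_i C(r_i, 2) ≥ 96·C(z/96, 2) = z(z − 96)/(2·96), giving z² − 96z − 96·18·17 ≤ 0 and hence z ≤ (1/2)[96 + √(9216 + 4·29376)] = (1/2)[96 + √126720] ≈ (1/2)(96 + 355.9775) = 225.9888.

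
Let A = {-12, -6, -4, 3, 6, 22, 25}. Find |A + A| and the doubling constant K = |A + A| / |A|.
K = |A + A| / |A| = 27/7

Enumerate A + A = {a + b : a, b ∈ A}. With |A| = 7, there are |A|^2 = 49 ordered sum pairs; collecting distinct values, A + A = {-24, -18, -16, -12, -10, -9, -8, -6, -3, -1, 0, 2, 6, 9, 10, 12, 13, 16, 18, 19, 21, 25, 28, 31, 44, 47, 50}, so |A + A| = 27. Thus K = 27/7. For comparison, the minimum possible |A + A| over all 7-element sets is 2·7 − 1 = 13 (so min K = 13/7), attained only by arithmetic progressions.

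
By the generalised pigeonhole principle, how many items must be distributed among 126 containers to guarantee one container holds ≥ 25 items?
n = (25 − 1)·126 + 1 = 3025

By the generalised pigeonhole principle, to guarantee some box contains ≥ r objects we need more than (r − 1) · k objects total. Threshold: n = (r − 1) · k + 1. With r = 25 and k = 126: n = 24 · 126 + 1 = 3024 + 1 = 3025. For n = 3024 = 24 · 126, we can put exactly 24 objects in every box, avoiding 25 in any single one — so 3025 is tight.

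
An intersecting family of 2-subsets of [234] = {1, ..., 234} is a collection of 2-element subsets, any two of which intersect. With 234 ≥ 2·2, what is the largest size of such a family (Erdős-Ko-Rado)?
max |F| = C(233, 1) = 233

Erdős-Ko-Rado (1961): when n ≥ 2k, max |F| = C(n−1, k−1). The bound is attained by the star {A : i ∈ A} for any fixed i ∈ [n]. Here C(234−1, 2−1) = C(233, 1) = 233.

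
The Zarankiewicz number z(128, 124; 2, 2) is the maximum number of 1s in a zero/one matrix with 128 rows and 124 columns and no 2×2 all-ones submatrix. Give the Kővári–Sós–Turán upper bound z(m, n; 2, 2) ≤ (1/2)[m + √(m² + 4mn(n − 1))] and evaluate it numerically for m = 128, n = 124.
z(128, 124; 2, 2) ≤ (1/2)[128 + √(128² + 4·128·124·123)] = (1/2)[128 + √7825408] = 1462.6965

Kővári–Sós–Turán: let r_1, ..., r_128 be the row sums and z = Σ r_i the total number of 1s. Each pair of columns can share at most one row with both entries 1 (else a 2×2 all-ones block appears), so Σ_i C(r_i, 2) ≤ C(124, 2) = 7626. By convexity Σ_i C(r_i, 2) ≥ 128·C(z/128, 2) = z(z − 128)/(2·128), giving z² − 128z − 128·124·123 ≤ 0 and hence z ≤ (1/2)[128 + √(16384 + 4·1952256)] = (1/2)[128 + √7825408] ≈ (1/2)(128 + 2797.3931) = 1462.6965.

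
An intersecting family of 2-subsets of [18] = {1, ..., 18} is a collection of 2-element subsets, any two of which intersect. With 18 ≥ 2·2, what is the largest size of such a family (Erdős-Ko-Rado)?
max |F| = C(17, 1) = 17

The Erdős-Ko-Rado theorem states: for n ≥ 2k, an intersecting family of k-subsets of an n-element set has size at most C(n − 1, k − 1), with equality for 'star' families {A ⊆ [n] : |A| = k, i ∈ A} (fix an element i). For n = 18, k = 2: C(17, 1) = 17.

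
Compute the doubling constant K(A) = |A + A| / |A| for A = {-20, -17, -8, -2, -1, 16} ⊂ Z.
K = |A + A| / |A| = 20/6 = 10/3

Enumerate A + A = {a + b : a, b ∈ A}. With |A| = 6, there are |A|^2 = 36 ordered sum pairs; collecting distinct values, A + A = {-40, -37, -34, -28, -25, -22, -21, -19, -18, -16, -10, -9, -4, -3, -2, -1, 8, 14, 15, 32}, so |A + A| = 20. Thus K = 20/6 = 10/3. For comparison, the minimum possible |A + A| over all 6-element sets is 2·6 − 1 = 11 (so min K = 11/6), attained only by arithmetic progressions.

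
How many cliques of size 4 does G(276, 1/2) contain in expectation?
E[# K_4] = C(276, 4) · (1/2)^C(4, 2) = 236561325 / 2^6 = 3696270.703125

For each 4-subset S of vertices (there are C(276, 4) = 236561325 such S), let X_S = 1 if S induces a K_4 (all C(4, 2) = 6 edges present). Then P(X_S = 1) = (1/2)^6 = 1/64. By linearity of expectation, E[# K_4] = C(276, 4) · (1/2)^6 = 236561325 / 64 = 3696270.703125.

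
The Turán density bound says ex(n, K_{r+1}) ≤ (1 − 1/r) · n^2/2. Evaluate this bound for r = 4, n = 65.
Turán density bound = (3/4) · 65^2/2 = 12675/8 ≈ 1584.375

Turán's theorem: ex(n, K_{r+1}) is achieved by the complete r-partite Turán graph T(n, r) with parts as balanced as possible, and is at most (1 − 1/r) · n^2/2. For r = 4, n = 65: the density bound is (3/4) · 4225/2 = 12675/8 ≈ 1584.375. The integer-valued extremum is e(T(65, 4)) = 1584, which is strictly less than the density bound 12675/8 since 4 ∤ 65 (the parts of T(65, 4) cannot all be equal).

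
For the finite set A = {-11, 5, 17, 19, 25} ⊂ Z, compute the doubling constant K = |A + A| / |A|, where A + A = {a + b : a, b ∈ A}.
K = |A + A| / |A| = 15/5 = 3

Enumerate A + A = {a + b : a, b ∈ A}. With |A| = 5, there are |A|^2 = 25 ordered sum pairs; collecting distinct values, A + A = {-22, -6, 6, 8, 10, 14, 22, 24, 30, 34, 36, 38, 42, 44, 50}, so |A + A| = 15. Thus K = 15/5 = 3. For comparison, the minimum possible |A + A| over all 5-element sets is 2·5 − 1 = 9 (so min K = 9/5), attained only by arithmetic progressions.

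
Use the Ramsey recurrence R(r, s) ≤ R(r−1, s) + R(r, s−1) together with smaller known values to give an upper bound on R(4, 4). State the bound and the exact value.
R(4, 4) ≤ R(3, 4) + R(4, 3) = 9 + 9 = 18; exact value R(4, 4) = 18.

The Erdős–Szekeres recurrence R(r, s) ≤ R(r−1, s) + R(r, s−1) applied to (r, s) = (4, 4) gives
  R(4, 4) ≤ R(3, 4) + R(4, 3) = 9 + 9 = 18.
(Recall R(2, k) = k and R is symmetric.) Here the recurrence bound is tight: a matching lower-bound construction on K_{17} shows R(4, 4) > 17, so R(4, 4) = 18 exactly.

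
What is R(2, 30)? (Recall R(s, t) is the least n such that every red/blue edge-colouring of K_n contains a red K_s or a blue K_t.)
R(2, 30) = 30

R(2, k) = k for all k ≥ 2: in a 2-colouring of K_k, either some edge is red (a red K_2) or all edges are blue (a blue K_k). And K_{29} coloured all-blue has no blue K_30, so R(2, 30) > 29. Hence R(2, 30) = 30.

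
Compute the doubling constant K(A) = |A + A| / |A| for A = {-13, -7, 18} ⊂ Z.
K = |A + A| / |A| = 6/3 = 2

Enumerate A + A = {a + b : a, b ∈ A}. With |A| = 3, there are |A|^2 = 9 ordered sum pairs; collecting distinct values, A + A = {-26, -20, -14, 5, 11, 36}, so |A + A| = 6. Thus K = 6/3 = 2. For comparison, the minimum possible |A + A| over all 3-element sets is 2·3 − 1 = 5 (so min K = 5/3), attained only by arithmetic progressions.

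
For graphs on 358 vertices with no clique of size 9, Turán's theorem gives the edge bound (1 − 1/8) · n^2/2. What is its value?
Turán density bound = (7/8) · 358^2/2 = 224287/4 ≈ 56071.75

Turán's theorem: ex(n, K_{r+1}) is achieved by the complete r-partite Turán graph T(n, r) with parts as balanced as possible, and is at most (1 − 1/r) · n^2/2. For r = 8, n = 358: the density bound is (7/8) · 128164/2 = 224287/4 ≈ 56071.75. The integer-valued extremum is e(T(358, 8)) = 56071, which is strictly less than the density bound 224287/4 since 8 ∤ 358 (the parts of T(358, 8) cannot all be equal).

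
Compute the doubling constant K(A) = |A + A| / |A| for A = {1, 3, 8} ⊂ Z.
K = |A + A| / |A| = 6/3 = 2

Enumerate A + A = {a + b : a, b ∈ A}. With |A| = 3, there are |A|^2 = 9 ordered sum pairs; collecting distinct values, A + A = {2, 4, 6, 9, 11, 16}, so |A + A| = 6. Thus K = 6/3 = 2. For comparison, the minimum possible |A + A| over all 3-element sets is 2·3 − 1 = 5 (so min K = 5/3), attained only by arithmetic progressions.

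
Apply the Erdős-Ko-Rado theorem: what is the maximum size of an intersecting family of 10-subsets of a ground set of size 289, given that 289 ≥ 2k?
max |F| = C(288, 9) = 33108574303444640

Erdős-Ko-Rado (1961): when n ≥ 2k, max |F| = C(n−1, k−1). The bound is attained by the star {A : i ∈ A} for any fixed i ∈ [n]. Here C(289−1, 10−1) = C(288, 9) = 33108574303444640.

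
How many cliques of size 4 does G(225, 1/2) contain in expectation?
E[# K_4] = C(225, 4) · (1/2)^C(4, 2) = 103962600 / 2^6 = 12995325/8 = 1624415.625

For each 4-subset S of vertices (there are C(225, 4) = 103962600 such S), let X_S = 1 if S induces a K_4 (all C(4, 2) = 6 edges present). Then P(X_S = 1) = (1/2)^6 = 1/64. By linearity of expectation, E[# K_4] = C(225, 4) · (1/2)^6 = 103962600 / 64 = 12995325/8 = 1624415.625.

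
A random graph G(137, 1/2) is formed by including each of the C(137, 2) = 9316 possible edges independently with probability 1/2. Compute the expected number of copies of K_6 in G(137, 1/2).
E[# K_6] = C(137, 6) · (1/2)^C(6, 2) = 8218472724 / 2^15 = 2054618181/8192 ≈ 250807.883423

For each 6-subset S of vertices (there are C(137, 6) = 8218472724 such S), let X_S = 1 if S induces a K_6 (all C(6, 2) = 15 edges present). Then P(X_S = 1) = (1/2)^15 = 1/32768. By linearity of expectation, E[# K_6] = C(137, 6) · (1/2)^15 = 8218472724 / 32768 = 2054618181/8192 ≈ 250807.883423.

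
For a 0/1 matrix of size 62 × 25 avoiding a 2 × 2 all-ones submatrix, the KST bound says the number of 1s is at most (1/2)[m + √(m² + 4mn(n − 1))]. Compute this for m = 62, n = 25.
z(62, 25; 2, 2) ≤ (1/2)[62 + √(62² + 4·62·25·24)] = (1/2)[62 + √152644] = 226.3484

Kővári–Sós–Turán: let r_1, ..., r_62 be the row sums and z = Σ r_i the total number of 1s. Each pair of columns can share at most one row with both entries 1 (else a 2×2 all-ones block appears), so Σ_i C(r_i, 2) ≤ C(25, 2) = 300. By convexity Σ_i C(r_i, 2) ≥ 62·C(z/62, 2) = z(z − 62)/(2·62), giving z² − 62z − 62·25·24 ≤ 0 and hence z ≤ (1/2)[62 + √(3844 + 4·37200)] = (1/2)[62 + √152644] ≈ (1/2)(62 + 390.6968) = 226.3484.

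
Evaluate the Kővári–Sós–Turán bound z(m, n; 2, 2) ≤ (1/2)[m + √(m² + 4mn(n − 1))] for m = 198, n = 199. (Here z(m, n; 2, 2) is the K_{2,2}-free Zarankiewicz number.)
z(198, 199; 2, 2) ≤ (1/2)[198 + √(198² + 4·198·199·198)] = (1/2)[198 + √31245588] = 2893.8877

Kővári–Sós–Turán: let r_1, ..., r_198 be the row sums and z = Σ r_i the total number of 1s. Each pair of columns can share at most one row with both entries 1 (else a 2×2 all-ones block appears), so Σ_i C(r_i, 2) ≤ C(199, 2) = 19701. By convexity Σ_i C(r_i, 2) ≥ 198·C(z/198, 2) = z(z − 198)/(2·198), giving z² − 198z − 198·199·198 ≤ 0 and hence z ≤ (1/2)[198 + √(39204 + 4·7801596)] = (1/2)[198 + √31245588] ≈ (1/2)(198 + 5589.7753) = 2893.8877.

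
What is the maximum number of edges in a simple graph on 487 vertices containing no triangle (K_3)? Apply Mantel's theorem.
ex(487, K_3) = ⌊487^2/4⌋ = 59292

Mantel (1907): a triangle-free graph on n vertices has at most ⌊n^2/4⌋ edges, with equality for the complete bipartite graph K_{⌊n/2⌋, ⌈n/2⌉}. For n = 487: ⌊487^2/4⌋ = ⌊237169/4⌋ = 59292. The extremal graph is K_{243, 244}, which has 243·244 = 59292 edges.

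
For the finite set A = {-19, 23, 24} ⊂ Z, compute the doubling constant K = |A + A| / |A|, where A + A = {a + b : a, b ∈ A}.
K = |A + A| / |A| = 6/3 = 2

Enumerate A + A = {a + b : a, b ∈ A}. With |A| = 3, there are |A|^2 = 9 ordered sum pairs; collecting distinct values, A + A = {-38, 4, 5, 46, 47, 48}, so |A + A| = 6. Thus K = 6/3 = 2. For comparison, the minimum possible |A + A| over all 3-element sets is 2·3 − 1 = 5 (so min K = 5/3), attained only by arithmetic progressions.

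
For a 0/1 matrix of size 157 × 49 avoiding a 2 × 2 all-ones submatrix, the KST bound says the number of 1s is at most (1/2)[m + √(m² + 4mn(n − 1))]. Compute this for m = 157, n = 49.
z(157, 49; 2, 2) ≤ (1/2)[157 + √(157² + 4·157·49·48)] = (1/2)[157 + √1501705] = 691.2204

Kővári–Sós–Turán: let r_1, ..., r_157 be the row sums and z = Σ r_i the total number of 1s. Each pair of columns can share at most one row with both entries 1 (else a 2×2 all-ones block appears), so Σ_i C(r_i, 2) ≤ C(49, 2) = 1176. By convexity Σ_i C(r_i, 2) ≥ 157·C(z/157, 2) = z(z − 157)/(2·157), giving z² − 157z − 157·49·48 ≤ 0 and hence z ≤ (1/2)[157 + √(24649 + 4·369264)] = (1/2)[157 + √1501705] ≈ (1/2)(157 + 1225.4407) = 691.2204.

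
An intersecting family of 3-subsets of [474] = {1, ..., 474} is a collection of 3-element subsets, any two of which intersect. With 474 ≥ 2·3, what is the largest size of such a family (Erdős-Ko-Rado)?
max |F| = C(473, 2) = 111628

Erdős-Ko-Rado (1961): when n ≥ 2k, max |F| = C(n−1, k−1). The bound is attained by the star {A : i ∈ A} for any fixed i ∈ [n]. Here C(474−1, 3−1) = C(473, 2) = 111628.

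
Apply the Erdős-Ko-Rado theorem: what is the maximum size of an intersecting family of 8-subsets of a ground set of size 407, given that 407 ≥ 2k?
max |F| = C(406, 7) = 342505341313200

The Erdős-Ko-Rado theorem states: for n ≥ 2k, an intersecting family of k-subsets of an n-element set has size at most C(n − 1, k − 1), with equality for 'star' families {A ⊆ [n] : |A| = k, i ∈ A} (fix an element i). For n = 407, k = 8: C(406, 7) = 342505341313200.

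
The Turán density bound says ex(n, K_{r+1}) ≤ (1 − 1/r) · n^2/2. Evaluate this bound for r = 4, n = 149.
Turán density bound = (3/4) · 149^2/2 = 66603/8 ≈ 8325.375

Turán's theorem: ex(n, K_{r+1}) is achieved by the complete r-partite Turán graph T(n, r) with parts as balanced as possible, and is at most (1 − 1/r) · n^2/2. For r = 4, n = 149: the density bound is (3/4) · 22201/2 = 66603/8 ≈ 8325.375. The integer-valued extremum is e(T(149, 4)) = 8325, which is strictly less than the density bound 66603/8 since 4 ∤ 149 (the parts of T(149, 4) cannot all be equal).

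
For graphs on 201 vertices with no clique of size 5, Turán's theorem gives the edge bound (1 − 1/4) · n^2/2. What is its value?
Turán density bound = (3/4) · 201^2/2 = 121203/8 ≈ 15150.375

Turán's theorem: ex(n, K_{r+1}) is achieved by the complete r-partite Turán graph T(n, r) with parts as balanced as possible, and is at most (1 − 1/r) · n^2/2. For r = 4, n = 201: the density bound is (3/4) · 40401/2 = 121203/8 ≈ 15150.375. The integer-valued extremum is e(T(201, 4)) = 15150, which is strictly less than the density bound 121203/8 since 4 ∤ 201 (the parts of T(201, 4) cannot all be equal).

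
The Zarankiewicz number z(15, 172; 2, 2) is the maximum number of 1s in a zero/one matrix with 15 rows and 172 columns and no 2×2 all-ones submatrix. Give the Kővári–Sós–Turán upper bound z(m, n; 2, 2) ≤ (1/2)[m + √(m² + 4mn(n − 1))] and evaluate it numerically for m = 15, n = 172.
z(15, 172; 2, 2) ≤ (1/2)[15 + √(15² + 4·15·172·171)] = (1/2)[15 + √1764945] = 671.7562

Kővári–Sós–Turán: let r_1, ..., r_15 be the row sums and z = Σ r_i the total number of 1s. Each pair of columns can share at most one row with both entries 1 (else a 2×2 all-ones block appears), so Σ_i C(r_i, 2) ≤ C(172, 2) = 14706. By convexity Σ_i C(r_i, 2) ≥ 15·C(z/15, 2) = z(z − 15)/(2·15), giving z² − 15z − 15·172·171 ≤ 0 and hence z ≤ (1/2)[15 + √(225 + 4·441180)] = (1/2)[15 + √1764945] ≈ (1/2)(15 + 1328.5123) = 671.7562.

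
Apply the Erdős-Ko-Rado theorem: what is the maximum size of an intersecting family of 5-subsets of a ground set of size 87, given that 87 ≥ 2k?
max |F| = C(86, 4) = 2123555

Erdős-Ko-Rado (1961): when n ≥ 2k, max |F| = C(n−1, k−1). The bound is attained by the star {A : i ∈ A} for any fixed i ∈ [n]. Here C(87−1, 5−1) = C(86, 4) = 2123555.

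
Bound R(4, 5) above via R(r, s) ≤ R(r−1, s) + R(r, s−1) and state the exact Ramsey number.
R(4, 5) ≤ R(3, 5) + R(4, 4) = 14 + 18 = 32; exact value R(4, 5) = 25.

The Erdős–Szekeres recurrence R(r, s) ≤ R(r−1, s) + R(r, s−1) applied to (r, s) = (4, 5) gives
  R(4, 5) ≤ R(3, 5) + R(4, 4) = 14 + 18 = 32.
(Recall R(2, k) = k and R is symmetric.) The recurrence is not tight here (it gives 32, but the exact value is R(4, 5) = 25); the tight upper bound requires a sharper argument than the simple recurrence, combined with a lower-bound construction on K_{24}.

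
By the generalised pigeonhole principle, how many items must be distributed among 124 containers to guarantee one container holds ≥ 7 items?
n = (7 − 1)·124 + 1 = 745

By the generalised pigeonhole principle, to guarantee some box contains ≥ r objects we need more than (r − 1) · k objects total. Threshold: n = (r − 1) · k + 1. With r = 7 and k = 124: n = 6 · 124 + 1 = 744 + 1 = 745. For n = 744 = 6 · 124, we can put exactly 6 objects in every box, avoiding 7 in any single one — so 745 is tight.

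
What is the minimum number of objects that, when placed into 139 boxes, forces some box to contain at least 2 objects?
n = (2 − 1)·139 + 1 = 140

By the generalised pigeonhole principle, to guarantee some box contains ≥ r objects we need more than (r − 1) · k objects total. Threshold: n = (r − 1) · k + 1. With r = 2 and k = 139: n = 1 · 139 + 1 = 139 + 1 = 140. For n = 139 = 1 · 139, we can put exactly 1 objects in every box, avoiding 2 in any single one — so 140 is tight.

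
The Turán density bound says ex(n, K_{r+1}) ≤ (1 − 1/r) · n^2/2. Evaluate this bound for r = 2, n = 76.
Turán density bound = (1/2) · 76^2/2 = 1444

Turán's theorem: ex(n, K_{r+1}) is achieved by the complete r-partite Turán graph T(n, r) with parts as balanced as possible, and is at most (1 − 1/r) · n^2/2. For r = 2, n = 76: the density bound is (1/2) · 5776/2 = 1444. Since 2 ∣ 76, the Turán graph T(76, 2) has parts of equal size 38, and its edge count e(T(76, 2)) = 1444 attains the density bound exactly.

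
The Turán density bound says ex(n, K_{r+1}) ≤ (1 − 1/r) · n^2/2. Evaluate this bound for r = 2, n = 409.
Turán density bound = (1/2) · 409^2/2 = 167281/4 ≈ 41820.25

Turán's theorem: ex(n, K_{r+1}) is achieved by the complete r-partite Turán graph T(n, r) with parts as balanced as possible, and is at most (1 − 1/r) · n^2/2. For r = 2, n = 409: the density bound is (1/2) · 167281/2 = 167281/4 ≈ 41820.25. The integer-valued extremum is e(T(409, 2)) = 41820, which is strictly less than the density bound 167281/4 since 2 ∤ 409 (the parts of T(409, 2) cannot all be equal).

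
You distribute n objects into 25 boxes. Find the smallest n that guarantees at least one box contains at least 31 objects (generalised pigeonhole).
n = (31 − 1)·25 + 1 = 751

By the generalised pigeonhole principle, to guarantee some box contains ≥ r objects we need more than (r − 1) · k objects total. Threshold: n = (r − 1) · k + 1. With r = 31 and k = 25: n = 30 · 25 + 1 = 750 + 1 = 751. For n = 750 = 30 · 25, we can put exactly 30 objects in every box, avoiding 31 in any single one — so 751 is tight.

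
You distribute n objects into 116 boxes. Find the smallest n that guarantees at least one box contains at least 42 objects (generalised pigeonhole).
n = (42 − 1)·116 + 1 = 4757

By the generalised pigeonhole principle, to guarantee some box contains ≥ r objects we need more than (r − 1) · k objects total. Threshold: n = (r − 1) · k + 1. With r = 42 and k = 116: n = 41 · 116 + 1 = 4756 + 1 = 4757. For n = 4756 = 41 · 116, we can put exactly 41 objects in every box, avoiding 42 in any single one — so 4757 is tight.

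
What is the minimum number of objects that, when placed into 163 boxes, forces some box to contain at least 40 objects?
n = (40 − 1)·163 + 1 = 6358

By the generalised pigeonhole principle, to guarantee some box contains ≥ r objects we need more than (r − 1) · k objects total. Threshold: n = (r − 1) · k + 1. With r = 40 and k = 163: n = 39 · 163 + 1 = 6357 + 1 = 6358. For n = 6357 = 39 · 163, we can put exactly 39 objects in every box, avoiding 40 in any single one — so 6358 is tight.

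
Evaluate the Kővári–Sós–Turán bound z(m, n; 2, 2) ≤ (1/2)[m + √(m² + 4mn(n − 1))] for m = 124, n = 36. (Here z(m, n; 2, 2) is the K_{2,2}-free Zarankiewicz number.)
z(124, 36; 2, 2) ≤ (1/2)[124 + √(124² + 4·124·36·35)] = (1/2)[124 + √640336] = 462.105

Kővári–Sós–Turán: let r_1, ..., r_124 be the row sums and z = Σ r_i the total number of 1s. Each pair of columns can share at most one row with both entries 1 (else a 2×2 all-ones block appears), so Σ_i C(r_i, 2) ≤ C(36, 2) = 630. By convexity Σ_i C(r_i, 2) ≥ 124·C(z/124, 2) = z(z − 124)/(2·124), giving z² − 124z − 124·36·35 ≤ 0 and hence z ≤ (1/2)[124 + √(15376 + 4·156240)] = (1/2)[124 + √640336] ≈ (1/2)(124 + 800.21) = 462.105.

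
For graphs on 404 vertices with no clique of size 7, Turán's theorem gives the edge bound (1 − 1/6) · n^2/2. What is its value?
Turán density bound = (5/6) · 404^2/2 = 204020/3 ≈ 68006.6667

Turán's theorem: ex(n, K_{r+1}) is achieved by the complete r-partite Turán graph T(n, r) with parts as balanced as possible, and is at most (1 − 1/r) · n^2/2. For r = 6, n = 404: the density bound is (5/6) · 163216/2 = 204020/3 ≈ 68006.6667. The integer-valued extremum is e(T(404, 6)) = 68006, which is strictly less than the density bound 204020/3 since 6 ∤ 404 (the parts of T(404, 6) cannot all be equal).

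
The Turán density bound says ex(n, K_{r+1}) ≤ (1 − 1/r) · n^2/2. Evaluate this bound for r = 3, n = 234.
Turán density bound = (2/3) · 234^2/2 = 18252

Turán's theorem: ex(n, K_{r+1}) is achieved by the complete r-partite Turán graph T(n, r) with parts as balanced as possible, and is at most (1 − 1/r) · n^2/2. For r = 3, n = 234: the density bound is (2/3) · 54756/2 = 18252. Since 3 ∣ 234, the Turán graph T(234, 3) has parts of equal size 78, and its edge count e(T(234, 3)) = 18252 attains the density bound exactly.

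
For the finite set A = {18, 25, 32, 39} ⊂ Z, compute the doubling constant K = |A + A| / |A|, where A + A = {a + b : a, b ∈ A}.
K = |A + A| / |A| = 7/4

Enumerate A + A = {a + b : a, b ∈ A}. With |A| = 4, there are |A|^2 = 16 ordered sum pairs; collecting distinct values, A + A = {36, 43, 50, 57, 64, 71, 78}, so |A + A| = 7. Thus K = 7/4. Here |A + A| = 2|A| − 1 = 7, the minimum possible — so K = 7/4 is minimal, which holds iff A is an arithmetic progression.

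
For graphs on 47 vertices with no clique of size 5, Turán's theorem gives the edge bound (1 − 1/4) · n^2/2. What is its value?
Turán density bound = (3/4) · 47^2/2 = 6627/8 ≈ 828.375

Turán's theorem: ex(n, K_{r+1}) is achieved by the complete r-partite Turán graph T(n, r) with parts as balanced as possible, and is at most (1 − 1/r) · n^2/2. For r = 4, n = 47: the density bound is (3/4) · 2209/2 = 6627/8 ≈ 828.375. The integer-valued extremum is e(T(47, 4)) = 828, which is strictly less than the density bound 6627/8 since 4 ∤ 47 (the parts of T(47, 4) cannot all be equal).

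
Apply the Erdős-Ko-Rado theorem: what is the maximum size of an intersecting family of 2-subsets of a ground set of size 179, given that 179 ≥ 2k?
max |F| = C(178, 1) = 178

The Erdős-Ko-Rado theorem states: for n ≥ 2k, an intersecting family of k-subsets of an n-element set has size at most C(n − 1, k − 1), with equality for 'star' families {A ⊆ [n] : |A| = k, i ∈ A} (fix an element i). For n = 179, k = 2: C(178, 1) = 178.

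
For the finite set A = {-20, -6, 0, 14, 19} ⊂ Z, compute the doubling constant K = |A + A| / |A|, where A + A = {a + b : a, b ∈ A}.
K = |A + A| / |A| = 14/5

Enumerate A + A = {a + b : a, b ∈ A}. With |A| = 5, there are |A|^2 = 25 ordered sum pairs; collecting distinct values, A + A = {-40, -26, -20, -12, -6, -1, 0, 8, 13, 14, 19, 28, 33, 38}, so |A + A| = 14. Thus K = 14/5. For comparison, the minimum possible |A + A| over all 5-element sets is 2·5 − 1 = 9 (so min K = 9/5), attained only by arithmetic progressions.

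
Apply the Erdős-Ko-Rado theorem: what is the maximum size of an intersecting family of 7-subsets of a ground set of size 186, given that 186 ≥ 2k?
max |F| = C(185, 6) = 51301564860

The Erdős-Ko-Rado theorem states: for n ≥ 2k, an intersecting family of k-subsets of an n-element set has size at most C(n − 1, k − 1), with equality for 'star' families {A ⊆ [n] : |A| = k, i ∈ A} (fix an element i). For n = 186, k = 7: C(185, 6) = 51301564860.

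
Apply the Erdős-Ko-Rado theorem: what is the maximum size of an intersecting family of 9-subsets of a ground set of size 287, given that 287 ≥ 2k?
max |F| = C(286, 8) = 1005802725463965

The Erdős-Ko-Rado theorem states: for n ≥ 2k, an intersecting family of k-subsets of an n-element set has size at most C(n − 1, k − 1), with equality for 'star' families {A ⊆ [n] : |A| = k, i ∈ A} (fix an element i). For n = 287, k = 9: C(286, 8) = 1005802725463965.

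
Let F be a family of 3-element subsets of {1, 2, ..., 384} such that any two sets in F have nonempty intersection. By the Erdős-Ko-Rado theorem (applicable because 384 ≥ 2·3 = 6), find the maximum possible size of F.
max |F| = C(383, 2) = 73153

The Erdős-Ko-Rado theorem states: for n ≥ 2k, an intersecting family of k-subsets of an n-element set has size at most C(n − 1, k − 1), with equality for 'star' families {A ⊆ [n] : |A| = k, i ∈ A} (fix an element i). For n = 384, k = 3: C(383, 2) = 73153.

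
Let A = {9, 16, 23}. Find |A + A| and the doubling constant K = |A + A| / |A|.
K = |A + A| / |A| = 5/3

Enumerate A + A = {a + b : a, b ∈ A}. With |A| = 3, there are |A|^2 = 9 ordered sum pairs; collecting distinct values, A + A = {18, 25, 32, 39, 46}, so |A + A| = 5. Thus K = 5/3. Here |A + A| = 2|A| − 1 = 5, the minimum possible — so K = 5/3 is minimal, which holds iff A is an arithmetic progression.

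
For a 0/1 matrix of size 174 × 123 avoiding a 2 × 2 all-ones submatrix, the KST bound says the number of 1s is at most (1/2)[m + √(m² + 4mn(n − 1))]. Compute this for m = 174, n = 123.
z(174, 123; 2, 2) ≤ (1/2)[174 + √(174² + 4·174·123·122)] = (1/2)[174 + √10474452] = 1705.2129

Kővári–Sós–Turán: let r_1, ..., r_174 be the row sums and z = Σ r_i the total number of 1s. Each pair of columns can share at most one row with both entries 1 (else a 2×2 all-ones block appears), so Σ_i C(r_i, 2) ≤ C(123, 2) = 7503. By convexity Σ_i C(r_i, 2) ≥ 174·C(z/174, 2) = z(z − 174)/(2·174), giving z² − 174z − 174·123·122 ≤ 0 and hence z ≤ (1/2)[174 + √(30276 + 4·2611044)] = (1/2)[174 + √10474452] ≈ (1/2)(174 + 3236.4258) = 1705.2129.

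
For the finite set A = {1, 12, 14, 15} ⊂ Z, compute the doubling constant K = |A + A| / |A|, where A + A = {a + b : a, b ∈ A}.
K = |A + A| / |A| = 10/4 = 5/2

Enumerate A + A = {a + b : a, b ∈ A}. With |A| = 4, there are |A|^2 = 16 ordered sum pairs; collecting distinct values, A + A = {2, 13, 15, 16, 24, 26, 27, 28, 29, 30}, so |A + A| = 10. Thus K = 10/4 = 5/2. For comparison, the minimum possible |A + A| over all 4-element sets is 2·4 − 1 = 7 (so min K = 7/4), attained only by arithmetic progressions.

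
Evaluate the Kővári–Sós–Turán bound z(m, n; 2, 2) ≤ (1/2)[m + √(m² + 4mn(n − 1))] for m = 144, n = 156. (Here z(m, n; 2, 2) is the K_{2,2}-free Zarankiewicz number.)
z(144, 156; 2, 2) ≤ (1/2)[144 + √(144² + 4·144·156·155)] = (1/2)[144 + √13948416] = 1939.3789

Kővári–Sós–Turán: let r_1, ..., r_144 be the row sums and z = Σ r_i the total number of 1s. Each pair of columns can share at most one row with both entries 1 (else a 2×2 all-ones block appears), so Σ_i C(r_i, 2) ≤ C(156, 2) = 12090. By convexity Σ_i C(r_i, 2) ≥ 144·C(z/144, 2) = z(z − 144)/(2·144), giving z² − 144z − 144·156·155 ≤ 0 and hence z ≤ (1/2)[144 + √(20736 + 4·3481920)] = (1/2)[144 + √13948416] ≈ (1/2)(144 + 3734.7578) = 1939.3789.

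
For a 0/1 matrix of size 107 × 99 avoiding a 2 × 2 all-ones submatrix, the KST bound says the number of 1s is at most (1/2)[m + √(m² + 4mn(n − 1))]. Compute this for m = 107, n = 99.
z(107, 99; 2, 2) ≤ (1/2)[107 + √(107² + 4·107·99·98)] = (1/2)[107 + √4163905] = 1073.7824

Kővári–Sós–Turán: let r_1, ..., r_107 be the row sums and z = Σ r_i the total number of 1s. Each pair of columns can share at most one row with both entries 1 (else a 2×2 all-ones block appears), so Σ_i C(r_i, 2) ≤ C(99, 2) = 4851. By convexity Σ_i C(r_i, 2) ≥ 107·C(z/107, 2) = z(z − 107)/(2·107), giving z² − 107z − 107·99·98 ≤ 0 and hence z ≤ (1/2)[107 + √(11449 + 4·1038114)] = (1/2)[107 + √4163905] ≈ (1/2)(107 + 2040.5649) = 1073.7824.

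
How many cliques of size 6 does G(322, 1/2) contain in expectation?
E[# K_6] = C(322, 6) · (1/2)^C(6, 2) = 1477254941008 / 2^15 = 92328433813/2048 ≈ 45082243.072754

For each 6-subset S of vertices (there are C(322, 6) = 1477254941008 such S), let X_S = 1 if S induces a K_6 (all C(6, 2) = 15 edges present). Then P(X_S = 1) = (1/2)^15 = 1/32768. By linearity of expectation, E[# K_6] = C(322, 6) · (1/2)^15 = 1477254941008 / 32768 = 92328433813/2048 ≈ 45082243.072754.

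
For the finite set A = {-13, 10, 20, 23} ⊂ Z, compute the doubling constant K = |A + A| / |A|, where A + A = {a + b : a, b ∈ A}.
K = |A + A| / |A| = 10/4 = 5/2

Enumerate A + A = {a + b : a, b ∈ A}. With |A| = 4, there are |A|^2 = 16 ordered sum pairs; collecting distinct values, A + A = {-26, -3, 7, 10, 20, 30, 33, 40, 43, 46}, so |A + A| = 10. Thus K = 10/4 = 5/2. For comparison, the minimum possible |A + A| over all 4-element sets is 2·4 − 1 = 7 (so min K = 7/4), attained only by arithmetic progressions.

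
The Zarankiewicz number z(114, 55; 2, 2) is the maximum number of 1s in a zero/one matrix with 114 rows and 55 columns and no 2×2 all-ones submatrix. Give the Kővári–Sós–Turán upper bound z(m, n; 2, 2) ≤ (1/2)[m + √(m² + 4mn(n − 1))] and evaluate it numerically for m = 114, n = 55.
z(114, 55; 2, 2) ≤ (1/2)[114 + √(114² + 4·114·55·54)] = (1/2)[114 + √1367316] = 641.6614

Kővári–Sós–Turán: let r_1, ..., r_114 be the row sums and z = Σ r_i the total number of 1s. Each pair of columns can share at most one row with both entries 1 (else a 2×2 all-ones block appears), so Σ_i C(r_i, 2) ≤ C(55, 2) = 1485. By convexity Σ_i C(r_i, 2) ≥ 114·C(z/114, 2) = z(z − 114)/(2·114), giving z² − 114z − 114·55·54 ≤ 0 and hence z ≤ (1/2)[114 + √(12996 + 4·338580)] = (1/2)[114 + √1367316] ≈ (1/2)(114 + 1169.3229) = 641.6614.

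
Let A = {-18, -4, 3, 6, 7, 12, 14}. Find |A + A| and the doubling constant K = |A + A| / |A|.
K = |A + A| / |A| = 27/7

Enumerate A + A = {a + b : a, b ∈ A}. With |A| = 7, there are |A|^2 = 49 ordered sum pairs; collecting distinct values, A + A = {-36, -22, -15, -12, -11, -8, -6, -4, -1, 2, 3, 6, 8, 9, 10, 12, 13, 14, 15, 17, 18, 19, 20, 21, 24, 26, 28}, so |A + A| = 27. Thus K = 27/7. For comparison, the minimum possible |A + A| over all 7-element sets is 2·7 − 1 = 13 (so min K = 13/7), attained only by arithmetic progressions.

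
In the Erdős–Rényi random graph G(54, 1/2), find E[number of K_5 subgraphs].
E[# K_5] = C(54, 5) · (1/2)^C(5, 2) = 3162510 / 2^10 = 1581255/512 ≈ 3088.388672

For each 5-subset S of vertices (there are C(54, 5) = 3162510 such S), let X_S = 1 if S induces a K_5 (all C(5, 2) = 10 edges present). Then P(X_S = 1) = (1/2)^10 = 1/1024. By linearity of expectation, E[# K_5] = C(54, 5) · (1/2)^10 = 3162510 / 1024 = 1581255/512 ≈ 3088.388672.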